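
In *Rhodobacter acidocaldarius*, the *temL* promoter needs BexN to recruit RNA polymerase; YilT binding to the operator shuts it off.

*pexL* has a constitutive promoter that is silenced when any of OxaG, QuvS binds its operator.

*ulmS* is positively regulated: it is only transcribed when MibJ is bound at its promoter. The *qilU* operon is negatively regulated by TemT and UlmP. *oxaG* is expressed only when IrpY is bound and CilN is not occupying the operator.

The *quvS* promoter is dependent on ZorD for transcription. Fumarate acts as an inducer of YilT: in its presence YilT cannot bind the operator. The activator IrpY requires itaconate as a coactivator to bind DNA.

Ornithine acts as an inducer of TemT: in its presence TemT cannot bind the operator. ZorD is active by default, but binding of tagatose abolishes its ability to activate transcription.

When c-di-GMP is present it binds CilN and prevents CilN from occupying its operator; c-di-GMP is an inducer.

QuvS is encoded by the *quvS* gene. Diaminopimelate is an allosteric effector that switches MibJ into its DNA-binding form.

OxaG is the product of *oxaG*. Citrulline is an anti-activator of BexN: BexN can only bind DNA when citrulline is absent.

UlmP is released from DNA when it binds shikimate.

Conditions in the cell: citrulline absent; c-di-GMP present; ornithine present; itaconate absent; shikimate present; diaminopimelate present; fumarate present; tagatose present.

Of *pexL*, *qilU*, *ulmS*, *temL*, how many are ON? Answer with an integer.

4

Itaconate is absent, so IrpY is inactive.
c-di-GMP is present, so CilN is inactive.
Required activator IrpY is absent, so *oxaG* is not transcribed.
So OxaG is not produced.
Tagatose is present, so ZorD is inactive.
Required activator ZorD is absent, so *quvS* is not transcribed.
So QuvS is not produced.
With no repressor bound, *pexL* is transcribed.
→ *pexL* is ON.
Ornithine is present, so TemT is inactive.
Shikimate is present, so UlmP is inactive.
With no repressor bound, *qilU* is transcribed.
→ *qilU* is ON.
Diaminopimelate is present, so MibJ is active.
No repressor is bound and MibJ is active, so *ulmS* is transcribed.
→ *ulmS* is ON.
Citrulline is absent, so BexN is active.
Fumarate is present, so YilT is inactive.
No repressor is bound and BexN is active, so *temL* is transcribed.
→ *temL* is ON.
4 of the 4 genes are transcribed.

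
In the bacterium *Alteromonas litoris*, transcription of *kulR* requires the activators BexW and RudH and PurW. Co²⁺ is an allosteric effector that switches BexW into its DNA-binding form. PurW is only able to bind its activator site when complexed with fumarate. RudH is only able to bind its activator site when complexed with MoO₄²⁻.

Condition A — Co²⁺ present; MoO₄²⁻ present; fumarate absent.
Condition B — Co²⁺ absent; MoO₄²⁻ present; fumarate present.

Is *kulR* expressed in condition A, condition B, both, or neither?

Condition A:
Co²⁺ is present, so BexW is active.
MoO₄²⁻ is present, so RudH is active.
Fumarate is absent, so PurW is inactive.
Required activator PurW is absent, so *kulR* is not transcribed.
→ *kulR* is OFF in A.
Condition B:
Co²⁺ is absent, so BexW is inactive.
MoO₄²⁻ is present, so RudH is active.
Fumarate is present, so PurW is active.
Required activator BexW is absent, so *kulR* is not transcribed.
→ *kulR* is OFF in B.

neither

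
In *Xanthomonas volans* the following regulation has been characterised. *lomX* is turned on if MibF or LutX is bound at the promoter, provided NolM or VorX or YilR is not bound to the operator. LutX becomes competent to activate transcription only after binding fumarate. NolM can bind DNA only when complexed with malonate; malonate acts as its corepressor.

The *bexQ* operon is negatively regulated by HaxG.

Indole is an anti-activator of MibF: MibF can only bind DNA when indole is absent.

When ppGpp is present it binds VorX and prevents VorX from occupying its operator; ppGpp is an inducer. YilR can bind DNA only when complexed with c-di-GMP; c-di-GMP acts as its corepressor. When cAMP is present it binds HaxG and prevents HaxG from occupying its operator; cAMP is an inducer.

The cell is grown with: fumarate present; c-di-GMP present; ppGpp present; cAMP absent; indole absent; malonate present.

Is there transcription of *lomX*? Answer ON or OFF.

Malonate is present, so NolM is active.
ppGpp is present, so VorX is inactive.
Indole is absent, so MibF is active.
c-di-GMP is present, so YilR is active.
Fumarate is present, so LutX is active.
With repressor NolM bound, *lomX* is not transcribed.

OFF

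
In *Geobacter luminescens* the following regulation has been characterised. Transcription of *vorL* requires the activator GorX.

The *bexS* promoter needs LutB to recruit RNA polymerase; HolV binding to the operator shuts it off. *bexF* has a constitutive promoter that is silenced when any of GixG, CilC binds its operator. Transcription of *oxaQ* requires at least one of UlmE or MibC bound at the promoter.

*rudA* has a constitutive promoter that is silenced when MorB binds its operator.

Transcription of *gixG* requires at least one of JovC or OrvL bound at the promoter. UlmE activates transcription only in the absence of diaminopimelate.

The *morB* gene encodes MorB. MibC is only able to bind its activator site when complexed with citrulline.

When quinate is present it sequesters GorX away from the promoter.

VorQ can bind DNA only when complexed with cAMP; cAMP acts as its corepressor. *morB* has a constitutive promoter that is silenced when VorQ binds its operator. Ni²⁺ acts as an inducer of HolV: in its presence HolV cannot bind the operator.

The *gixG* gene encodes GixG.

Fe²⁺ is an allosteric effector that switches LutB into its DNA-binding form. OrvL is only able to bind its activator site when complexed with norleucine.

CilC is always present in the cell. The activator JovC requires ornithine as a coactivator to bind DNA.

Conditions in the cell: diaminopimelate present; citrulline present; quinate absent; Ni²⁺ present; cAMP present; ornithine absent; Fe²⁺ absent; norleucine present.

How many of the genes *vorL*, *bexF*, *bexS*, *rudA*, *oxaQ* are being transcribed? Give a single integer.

Quinate is absent, so GorX is active.
No repressor is bound and GorX is active, so *vorL* is transcribed.
→ *vorL* is ON.
Ornithine is absent, so JovC is inactive.
Norleucine is present, so OrvL is active.
Activator OrvL is present, so *gixG* is transcribed.
So GixG is produced and active.
CilC is produced constitutively and is active.
With repressor GixG bound, *bexF* is not transcribed.
→ *bexF* is OFF.
Fe²⁺ is absent, so LutB is inactive.
Ni²⁺ is present, so HolV is inactive.
Required activator LutB is absent, so *bexS* is not transcribed.
→ *bexS* is OFF.
cAMP is present, so VorQ is active.
With repressor VorQ bound, *morB* is not transcribed.
So MorB is not produced.
With no repressor bound, *rudA* is transcribed.
→ *rudA* is ON.
Diaminopimelate is present, so UlmE is inactive.
Citrulline is present, so MibC is active.
Activator MibC is present, so *oxaQ* is transcribed.
→ *oxaQ* is ON.
3 of the 5 genes are transcribed.

3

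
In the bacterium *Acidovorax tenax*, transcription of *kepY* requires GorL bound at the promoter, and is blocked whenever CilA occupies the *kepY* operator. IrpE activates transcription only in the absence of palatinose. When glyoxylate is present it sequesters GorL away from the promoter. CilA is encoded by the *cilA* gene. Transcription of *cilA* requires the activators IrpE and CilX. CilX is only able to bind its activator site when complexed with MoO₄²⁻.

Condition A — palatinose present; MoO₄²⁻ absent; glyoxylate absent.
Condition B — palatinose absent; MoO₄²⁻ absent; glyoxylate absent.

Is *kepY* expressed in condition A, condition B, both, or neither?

Condition A:
Palatinose is present, so IrpE is inactive.
MoO₄²⁻ is absent, so CilX is inactive.
Required activator IrpE is absent, so *cilA* is not transcribed.
So CilA is not produced.
Glyoxylate is absent, so GorL is active.
No repressor is bound and GorL is active, so *kepY* is transcribed.
→ *kepY* is ON in A.
Condition B:
Palatinose is absent, so IrpE is active.
MoO₄²⁻ is absent, so CilX is inactive.
Required activator CilX is absent, so *cilA* is not transcribed.
So CilA is not produced.
Glyoxylate is absent, so GorL is active.
No repressor is bound and GorL is active, so *kepY* is transcribed.
→ *kepY* is ON in B.

both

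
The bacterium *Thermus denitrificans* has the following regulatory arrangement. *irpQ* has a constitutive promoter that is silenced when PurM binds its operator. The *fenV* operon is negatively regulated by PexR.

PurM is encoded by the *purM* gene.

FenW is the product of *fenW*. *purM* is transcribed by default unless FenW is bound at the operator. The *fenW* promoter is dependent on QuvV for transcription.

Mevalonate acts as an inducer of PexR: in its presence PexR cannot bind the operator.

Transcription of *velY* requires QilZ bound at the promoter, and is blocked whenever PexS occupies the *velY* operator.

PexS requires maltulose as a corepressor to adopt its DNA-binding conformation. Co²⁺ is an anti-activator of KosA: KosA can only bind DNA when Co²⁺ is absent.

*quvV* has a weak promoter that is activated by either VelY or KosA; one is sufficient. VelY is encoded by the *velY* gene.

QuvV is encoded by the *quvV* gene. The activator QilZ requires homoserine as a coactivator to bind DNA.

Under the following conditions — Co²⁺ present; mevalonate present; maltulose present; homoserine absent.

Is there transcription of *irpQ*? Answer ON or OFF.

OFF

Maltulose is present, so PexS is active.
Homoserine is absent, so QilZ is inactive.
With repressor PexS bound, *velY* is not transcribed.
So VelY is not produced.
Co²⁺ is present, so KosA is inactive.
No activator is available at the *quvV* promoter, so *quvV* is not transcribed.
So QuvV is not produced.
Required activator QuvV is absent, so *fenW* is not transcribed.
So FenW is not produced.
With no repressor bound, *purM* is transcribed.
So PurM is produced and active.
With repressor PurM bound, *irpQ* is not transcribed.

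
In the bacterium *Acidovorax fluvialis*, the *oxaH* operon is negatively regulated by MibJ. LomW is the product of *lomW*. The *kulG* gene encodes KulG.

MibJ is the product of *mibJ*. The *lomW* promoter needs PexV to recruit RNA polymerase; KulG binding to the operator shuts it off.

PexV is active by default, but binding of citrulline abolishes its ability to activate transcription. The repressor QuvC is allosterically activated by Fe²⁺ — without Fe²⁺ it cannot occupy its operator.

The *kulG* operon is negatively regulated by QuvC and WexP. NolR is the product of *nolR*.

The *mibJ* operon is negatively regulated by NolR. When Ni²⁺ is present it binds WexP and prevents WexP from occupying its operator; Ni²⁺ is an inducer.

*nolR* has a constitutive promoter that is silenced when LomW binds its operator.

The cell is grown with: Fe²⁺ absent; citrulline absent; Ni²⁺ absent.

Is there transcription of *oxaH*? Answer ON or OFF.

Fe²⁺ is absent, so QuvC is inactive.
Ni²⁺ is absent, so WexP is active.
With repressor WexP bound, *kulG* is not transcribed.
So KulG is not produced.
Citrulline is absent, so PexV is active.
No repressor is bound and PexV is active, so *lomW* is transcribed.
So LomW is produced and active.
With repressor LomW bound, *nolR* is not transcribed.
So NolR is not produced.
With no repressor bound, *mibJ* is transcribed.
So MibJ is produced and active.
With repressor MibJ bound, *oxaH* is not transcribed.

OFF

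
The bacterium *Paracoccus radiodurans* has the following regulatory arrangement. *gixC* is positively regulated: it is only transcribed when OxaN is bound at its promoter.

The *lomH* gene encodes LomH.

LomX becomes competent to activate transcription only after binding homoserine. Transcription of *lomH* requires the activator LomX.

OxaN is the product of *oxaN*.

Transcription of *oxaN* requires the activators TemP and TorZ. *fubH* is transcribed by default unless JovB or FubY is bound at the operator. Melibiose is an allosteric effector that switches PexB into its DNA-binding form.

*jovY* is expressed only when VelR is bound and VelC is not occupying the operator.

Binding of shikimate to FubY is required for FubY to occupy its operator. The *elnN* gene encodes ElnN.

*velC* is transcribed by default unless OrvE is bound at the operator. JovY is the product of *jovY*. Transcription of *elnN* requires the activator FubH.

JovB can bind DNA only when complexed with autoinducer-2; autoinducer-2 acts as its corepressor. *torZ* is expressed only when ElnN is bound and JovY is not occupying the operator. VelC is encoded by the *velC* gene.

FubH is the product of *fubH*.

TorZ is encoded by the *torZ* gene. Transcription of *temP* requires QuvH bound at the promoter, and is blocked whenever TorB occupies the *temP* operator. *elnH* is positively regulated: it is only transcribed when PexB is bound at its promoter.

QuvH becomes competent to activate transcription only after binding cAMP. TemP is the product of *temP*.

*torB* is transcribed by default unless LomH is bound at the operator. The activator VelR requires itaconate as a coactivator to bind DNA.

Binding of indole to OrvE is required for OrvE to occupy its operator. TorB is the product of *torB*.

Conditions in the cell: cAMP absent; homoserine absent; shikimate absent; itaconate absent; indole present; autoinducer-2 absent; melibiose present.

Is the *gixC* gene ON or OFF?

OFF

Homoserine is absent, so LomX is inactive.
Required activator LomX is absent, so *lomH* is not transcribed.
So LomH is not produced.
With no repressor bound, *torB* is transcribed.
So TorB is produced and active.
cAMP is absent, so QuvH is inactive.
With repressor TorB bound, *temP* is not transcribed.
So TemP is not produced.
Itaconate is absent, so VelR is inactive.
Indole is present, so OrvE is active.
With repressor OrvE bound, *velC* is not transcribed.
So VelC is not produced.
Required activator VelR is absent, so *jovY* is not transcribed.
So JovY is not produced.
Autoinducer-2 is absent, so JovB is inactive.
Shikimate is absent, so FubY is inactive.
With no repressor bound, *fubH* is transcribed.
So FubH is produced and active.
No repressor is bound and FubH is active, so *elnN* is transcribed.
So ElnN is produced and active.
No repressor is bound and ElnN is active, so *torZ* is transcribed.
So TorZ is produced and active.
Required activator TemP is absent, so *oxaN* is not transcribed.
So OxaN is not produced.
Required activator OxaN is absent, so *gixC* is not transcribed.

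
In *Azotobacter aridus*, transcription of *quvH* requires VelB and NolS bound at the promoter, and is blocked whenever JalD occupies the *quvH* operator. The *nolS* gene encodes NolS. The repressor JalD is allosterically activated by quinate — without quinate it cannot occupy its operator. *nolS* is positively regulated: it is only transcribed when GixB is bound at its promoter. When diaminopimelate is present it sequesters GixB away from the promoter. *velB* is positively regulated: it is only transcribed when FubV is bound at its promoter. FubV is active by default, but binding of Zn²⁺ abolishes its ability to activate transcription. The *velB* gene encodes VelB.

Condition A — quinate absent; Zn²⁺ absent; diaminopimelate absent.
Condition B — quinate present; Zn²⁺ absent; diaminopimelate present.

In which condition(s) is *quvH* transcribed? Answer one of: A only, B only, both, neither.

Condition A:
Quinate is absent, so JalD is inactive.
Zn²⁺ is absent, so FubV is active.
No repressor is bound and FubV is active, so *velB* is transcribed.
So VelB is produced and active.
Diaminopimelate is absent, so GixB is active.
No repressor is bound and GixB is active, so *nolS* is transcribed.
So NolS is produced and active.
No repressor is bound and VelB and NolS are active, so *quvH* is transcribed.
→ *quvH* is ON in A.
Condition B:
Quinate is present, so JalD is active.
Zn²⁺ is absent, so FubV is active.
No repressor is bound and FubV is active, so *velB* is transcribed.
So VelB is produced and active.
Diaminopimelate is present, so GixB is inactive.
Required activator GixB is absent, so *nolS* is not transcribed.
So NolS is not produced.
With repressor JalD bound, *quvH* is not transcribed.
→ *quvH* is OFF in B.

A only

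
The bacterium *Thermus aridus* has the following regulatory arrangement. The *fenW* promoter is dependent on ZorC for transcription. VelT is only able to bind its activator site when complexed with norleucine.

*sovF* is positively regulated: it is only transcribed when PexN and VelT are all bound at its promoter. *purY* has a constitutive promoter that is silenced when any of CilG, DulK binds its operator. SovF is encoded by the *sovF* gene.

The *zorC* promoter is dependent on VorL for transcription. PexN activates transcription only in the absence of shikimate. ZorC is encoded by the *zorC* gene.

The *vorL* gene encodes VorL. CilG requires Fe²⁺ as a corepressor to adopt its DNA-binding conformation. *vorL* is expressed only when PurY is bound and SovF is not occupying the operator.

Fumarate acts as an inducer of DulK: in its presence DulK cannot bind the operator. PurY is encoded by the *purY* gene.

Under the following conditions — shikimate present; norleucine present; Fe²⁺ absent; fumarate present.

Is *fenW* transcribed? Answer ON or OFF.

Shikimate is present, so PexN is inactive.
Norleucine is present, so VelT is active.
Required activator PexN is absent, so *sovF* is not transcribed.
So SovF is not produced.
Fe²⁺ is absent, so CilG is inactive.
Fumarate is present, so DulK is inactive.
With no repressor bound, *purY* is transcribed.
So PurY is produced and active.
No repressor is bound and PurY is active, so *vorL* is transcribed.
So VorL is produced and active.
No repressor is bound and VorL is active, so *zorC* is transcribed.
So ZorC is produced and active.
No repressor is bound and ZorC is active, so *fenW* is transcribed.

ON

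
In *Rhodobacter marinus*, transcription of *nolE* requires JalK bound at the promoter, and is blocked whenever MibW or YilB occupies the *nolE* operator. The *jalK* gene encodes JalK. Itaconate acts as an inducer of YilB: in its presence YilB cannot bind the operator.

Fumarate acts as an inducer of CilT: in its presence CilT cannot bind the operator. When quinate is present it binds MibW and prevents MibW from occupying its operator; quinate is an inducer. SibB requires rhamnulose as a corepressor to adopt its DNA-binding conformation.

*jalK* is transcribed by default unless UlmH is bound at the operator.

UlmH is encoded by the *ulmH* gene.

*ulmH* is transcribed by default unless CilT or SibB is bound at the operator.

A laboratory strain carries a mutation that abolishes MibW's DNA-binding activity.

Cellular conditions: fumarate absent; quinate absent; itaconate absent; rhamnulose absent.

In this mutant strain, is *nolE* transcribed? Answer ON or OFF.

OFF

Fumarate is absent, so CilT is active.
Rhamnulose is absent, so SibB is inactive.
With repressor CilT bound, *ulmH* is not transcribed.
So UlmH is not produced.
With no repressor bound, *jalK* is transcribed.
So JalK is produced and active.
MibW is non-functional in this strain, so it has no effect.
Itaconate is absent, so YilB is active.
With repressor YilB bound, *nolE* is not transcribed.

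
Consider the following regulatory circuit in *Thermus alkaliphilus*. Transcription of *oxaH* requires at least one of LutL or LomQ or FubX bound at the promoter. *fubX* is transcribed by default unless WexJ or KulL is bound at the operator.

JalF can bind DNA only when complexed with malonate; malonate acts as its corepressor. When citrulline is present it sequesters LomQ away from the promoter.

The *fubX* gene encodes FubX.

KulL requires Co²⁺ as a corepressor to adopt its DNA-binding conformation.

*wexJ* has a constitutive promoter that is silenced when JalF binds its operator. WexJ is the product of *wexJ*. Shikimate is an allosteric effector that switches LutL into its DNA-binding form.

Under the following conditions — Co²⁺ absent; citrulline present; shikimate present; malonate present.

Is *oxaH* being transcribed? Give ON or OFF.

ON

Shikimate is present, so LutL is active.
Citrulline is present, so LomQ is inactive.
Malonate is present, so JalF is active.
With repressor JalF bound, *wexJ* is not transcribed.
So WexJ is not produced.
Co²⁺ is absent, so KulL is inactive.
With no repressor bound, *fubX* is transcribed.
So FubX is produced and active.
Activator LutL is present, so *oxaH* is transcribed.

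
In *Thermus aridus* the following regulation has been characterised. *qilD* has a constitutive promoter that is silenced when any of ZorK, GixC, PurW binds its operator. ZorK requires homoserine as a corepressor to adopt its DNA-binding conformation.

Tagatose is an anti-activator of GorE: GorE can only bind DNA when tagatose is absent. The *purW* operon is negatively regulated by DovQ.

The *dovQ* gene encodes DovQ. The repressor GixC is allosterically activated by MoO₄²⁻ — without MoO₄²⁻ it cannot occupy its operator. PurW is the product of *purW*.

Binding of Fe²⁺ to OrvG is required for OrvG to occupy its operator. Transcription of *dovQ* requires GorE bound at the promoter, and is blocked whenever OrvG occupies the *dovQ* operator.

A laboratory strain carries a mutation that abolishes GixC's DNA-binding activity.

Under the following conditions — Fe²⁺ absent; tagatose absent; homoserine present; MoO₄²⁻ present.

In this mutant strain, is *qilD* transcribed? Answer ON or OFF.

OFF

Homoserine is present, so ZorK is active.
GixC is non-functional in this strain, so it has no effect.
Fe²⁺ is absent, so OrvG is inactive.
Tagatose is absent, so GorE is active.
No repressor is bound and GorE is active, so *dovQ* is transcribed.
So DovQ is produced and active.
With repressor DovQ bound, *purW* is not transcribed.
So PurW is not produced.
With repressor ZorK bound, *qilD* is not transcribed.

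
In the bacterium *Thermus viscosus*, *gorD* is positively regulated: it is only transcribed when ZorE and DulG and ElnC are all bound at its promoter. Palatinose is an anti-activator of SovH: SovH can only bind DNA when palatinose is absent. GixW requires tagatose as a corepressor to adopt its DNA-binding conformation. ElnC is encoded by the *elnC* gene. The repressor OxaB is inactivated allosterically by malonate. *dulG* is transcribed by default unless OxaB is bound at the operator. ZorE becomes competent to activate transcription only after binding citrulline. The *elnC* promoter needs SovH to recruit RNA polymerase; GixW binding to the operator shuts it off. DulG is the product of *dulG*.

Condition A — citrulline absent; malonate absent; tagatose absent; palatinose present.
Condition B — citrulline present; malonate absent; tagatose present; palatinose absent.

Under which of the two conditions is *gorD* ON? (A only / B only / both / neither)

neither

Condition A:
Citrulline is absent, so ZorE is inactive.
Malonate is absent, so OxaB is active.
With repressor OxaB bound, *dulG* is not transcribed.
So DulG is not produced.
Tagatose is absent, so GixW is inactive.
Palatinose is present, so SovH is inactive.
Required activator SovH is absent, so *elnC* is not transcribed.
So ElnC is not produced.
Required activator ZorE is absent, so *gorD* is not transcribed.
→ *gorD* is OFF in A.
Condition B:
Citrulline is present, so ZorE is active.
Malonate is absent, so OxaB is active.
With repressor OxaB bound, *dulG* is not transcribed.
So DulG is not produced.
Tagatose is present, so GixW is active.
Palatinose is absent, so SovH is active.
With repressor GixW bound, *elnC* is not transcribed.
So ElnC is not produced.
Required activator DulG is absent, so *gorD* is not transcribed.
→ *gorD* is OFF in B.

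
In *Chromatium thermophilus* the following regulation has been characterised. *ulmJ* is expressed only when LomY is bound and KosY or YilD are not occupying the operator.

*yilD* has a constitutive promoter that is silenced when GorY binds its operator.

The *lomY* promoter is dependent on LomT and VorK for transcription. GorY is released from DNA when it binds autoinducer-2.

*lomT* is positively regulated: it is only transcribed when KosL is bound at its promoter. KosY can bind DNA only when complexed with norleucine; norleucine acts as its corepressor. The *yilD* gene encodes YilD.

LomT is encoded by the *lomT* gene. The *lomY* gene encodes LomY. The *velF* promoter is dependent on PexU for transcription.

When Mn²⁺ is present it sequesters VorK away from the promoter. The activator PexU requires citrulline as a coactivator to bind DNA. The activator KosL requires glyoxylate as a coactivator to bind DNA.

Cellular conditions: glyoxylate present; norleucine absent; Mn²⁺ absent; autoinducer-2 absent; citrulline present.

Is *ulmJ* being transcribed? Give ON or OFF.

ON

Norleucine is absent, so KosY is inactive.
Glyoxylate is present, so KosL is active.
No repressor is bound and KosL is active, so *lomT* is transcribed.
So LomT is produced and active.
Mn²⁺ is absent, so VorK is active.
No repressor is bound and LomT and VorK are active, so *lomY* is transcribed.
So LomY is produced and active.
Autoinducer-2 is absent, so GorY is active.
With repressor GorY bound, *yilD* is not transcribed.
So YilD is not produced.
No repressor is bound and LomY is active, so *ulmJ* is transcribed.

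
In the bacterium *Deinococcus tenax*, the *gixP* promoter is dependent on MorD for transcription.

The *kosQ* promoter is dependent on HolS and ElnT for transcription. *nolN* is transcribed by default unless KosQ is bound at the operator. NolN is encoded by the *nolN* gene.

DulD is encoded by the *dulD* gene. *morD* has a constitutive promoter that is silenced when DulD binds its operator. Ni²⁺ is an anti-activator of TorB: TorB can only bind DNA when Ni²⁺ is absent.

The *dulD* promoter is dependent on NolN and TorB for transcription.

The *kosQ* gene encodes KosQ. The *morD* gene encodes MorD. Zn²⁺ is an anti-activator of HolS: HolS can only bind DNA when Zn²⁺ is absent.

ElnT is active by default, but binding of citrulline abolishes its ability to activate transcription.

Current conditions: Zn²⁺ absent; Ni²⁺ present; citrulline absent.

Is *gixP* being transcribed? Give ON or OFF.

ON

Zn²⁺ is absent, so HolS is active.
Citrulline is absent, so ElnT is active.
No repressor is bound and HolS and ElnT are active, so *kosQ* is transcribed.
So KosQ is produced and active.
With repressor KosQ bound, *nolN* is not transcribed.
So NolN is not produced.
Ni²⁺ is present, so TorB is inactive.
Required activator NolN is absent, so *dulD* is not transcribed.
So DulD is not produced.
With no repressor bound, *morD* is transcribed.
So MorD is produced and active.
No repressor is bound and MorD is active, so *gixP* is transcribed.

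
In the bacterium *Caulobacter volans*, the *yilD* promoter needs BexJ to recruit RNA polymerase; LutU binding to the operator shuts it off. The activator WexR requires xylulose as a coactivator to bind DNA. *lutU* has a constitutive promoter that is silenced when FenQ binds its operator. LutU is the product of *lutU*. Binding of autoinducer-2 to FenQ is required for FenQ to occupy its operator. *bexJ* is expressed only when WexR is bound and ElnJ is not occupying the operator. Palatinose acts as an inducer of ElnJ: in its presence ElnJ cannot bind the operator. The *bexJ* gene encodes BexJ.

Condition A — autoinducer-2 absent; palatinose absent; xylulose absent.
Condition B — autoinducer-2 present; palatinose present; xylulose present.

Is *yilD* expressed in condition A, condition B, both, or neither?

B only

Condition A:
Autoinducer-2 is absent, so FenQ is inactive.
With no repressor bound, *lutU* is transcribed.
So LutU is produced and active.
Palatinose is absent, so ElnJ is active.
Xylulose is absent, so WexR is inactive.
With repressor ElnJ bound, *bexJ* is not transcribed.
So BexJ is not produced.
With repressor LutU bound, *yilD* is not transcribed.
→ *yilD* is OFF in A.
Condition B:
Autoinducer-2 is present, so FenQ is active.
With repressor FenQ bound, *lutU* is not transcribed.
So LutU is not produced.
Palatinose is present, so ElnJ is inactive.
Xylulose is present, so WexR is active.
No repressor is bound and WexR is active, so *bexJ* is transcribed.
So BexJ is produced and active.
No repressor is bound and BexJ is active, so *yilD* is transcribed.
→ *yilD* is ON in B.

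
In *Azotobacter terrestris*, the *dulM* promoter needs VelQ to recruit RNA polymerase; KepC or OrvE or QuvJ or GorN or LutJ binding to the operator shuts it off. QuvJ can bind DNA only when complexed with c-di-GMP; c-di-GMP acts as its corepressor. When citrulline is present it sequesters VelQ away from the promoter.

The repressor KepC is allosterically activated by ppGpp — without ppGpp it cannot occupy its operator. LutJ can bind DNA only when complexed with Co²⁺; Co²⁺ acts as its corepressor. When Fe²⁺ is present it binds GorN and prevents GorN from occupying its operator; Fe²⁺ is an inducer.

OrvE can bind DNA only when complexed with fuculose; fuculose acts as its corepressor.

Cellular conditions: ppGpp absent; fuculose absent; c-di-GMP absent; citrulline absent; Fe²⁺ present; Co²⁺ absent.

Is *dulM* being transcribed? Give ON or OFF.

ON

ppGpp is absent, so KepC is inactive.
Fuculose is absent, so OrvE is inactive.
c-di-GMP is absent, so QuvJ is inactive.
Fe²⁺ is present, so GorN is inactive.
Citrulline is absent, so VelQ is active.
Co²⁺ is absent, so LutJ is inactive.
No repressor is bound and VelQ is active, so *dulM* is transcribed.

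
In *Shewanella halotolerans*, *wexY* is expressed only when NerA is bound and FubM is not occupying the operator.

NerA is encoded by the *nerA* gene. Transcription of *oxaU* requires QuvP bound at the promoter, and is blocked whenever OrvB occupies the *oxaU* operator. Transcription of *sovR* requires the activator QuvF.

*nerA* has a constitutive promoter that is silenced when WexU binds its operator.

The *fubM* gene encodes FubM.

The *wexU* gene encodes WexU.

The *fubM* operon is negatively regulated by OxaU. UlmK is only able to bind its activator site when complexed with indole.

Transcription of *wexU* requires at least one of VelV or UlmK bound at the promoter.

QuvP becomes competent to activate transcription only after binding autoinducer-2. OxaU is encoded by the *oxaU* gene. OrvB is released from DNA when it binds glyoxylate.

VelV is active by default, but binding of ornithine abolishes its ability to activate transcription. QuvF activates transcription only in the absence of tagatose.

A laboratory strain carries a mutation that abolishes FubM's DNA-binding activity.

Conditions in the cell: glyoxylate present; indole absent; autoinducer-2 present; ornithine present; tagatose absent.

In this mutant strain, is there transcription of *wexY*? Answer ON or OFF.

FubM is non-functional in this strain, so it has no effect.
Ornithine is present, so VelV is inactive.
Indole is absent, so UlmK is inactive.
No activator is available at the *wexU* promoter, so *wexU* is not transcribed.
So WexU is not produced.
With no repressor bound, *nerA* is transcribed.
So NerA is produced and active.
No repressor is bound and NerA is active, so *wexY* is transcribed.

ON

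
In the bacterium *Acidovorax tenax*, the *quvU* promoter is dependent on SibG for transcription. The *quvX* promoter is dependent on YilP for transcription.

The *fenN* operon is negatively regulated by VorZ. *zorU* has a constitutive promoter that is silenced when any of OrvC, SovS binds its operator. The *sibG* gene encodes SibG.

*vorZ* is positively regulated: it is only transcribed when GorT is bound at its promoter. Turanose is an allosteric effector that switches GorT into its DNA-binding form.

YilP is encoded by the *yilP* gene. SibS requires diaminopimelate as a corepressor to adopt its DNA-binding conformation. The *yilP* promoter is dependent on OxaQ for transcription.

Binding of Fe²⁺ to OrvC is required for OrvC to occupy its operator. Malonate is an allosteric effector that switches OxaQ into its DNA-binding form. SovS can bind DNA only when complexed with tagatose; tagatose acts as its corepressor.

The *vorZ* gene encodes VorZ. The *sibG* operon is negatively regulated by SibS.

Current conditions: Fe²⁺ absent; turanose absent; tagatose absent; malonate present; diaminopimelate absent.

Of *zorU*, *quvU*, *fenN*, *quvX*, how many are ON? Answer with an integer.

4

Fe²⁺ is absent, so OrvC is inactive.
Tagatose is absent, so SovS is inactive.
With no repressor bound, *zorU* is transcribed.
→ *zorU* is ON.
Diaminopimelate is absent, so SibS is inactive.
With no repressor bound, *sibG* is transcribed.
So SibG is produced and active.
No repressor is bound and SibG is active, so *quvU* is transcribed.
→ *quvU* is ON.
Turanose is absent, so GorT is inactive.
Required activator GorT is absent, so *vorZ* is not transcribed.
So VorZ is not produced.
With no repressor bound, *fenN* is transcribed.
→ *fenN* is ON.
Malonate is present, so OxaQ is active.
No repressor is bound and OxaQ is active, so *yilP* is transcribed.
So YilP is produced and active.
No repressor is bound and YilP is active, so *quvX* is transcribed.
→ *quvX* is ON.
4 of the 4 genes are transcribed.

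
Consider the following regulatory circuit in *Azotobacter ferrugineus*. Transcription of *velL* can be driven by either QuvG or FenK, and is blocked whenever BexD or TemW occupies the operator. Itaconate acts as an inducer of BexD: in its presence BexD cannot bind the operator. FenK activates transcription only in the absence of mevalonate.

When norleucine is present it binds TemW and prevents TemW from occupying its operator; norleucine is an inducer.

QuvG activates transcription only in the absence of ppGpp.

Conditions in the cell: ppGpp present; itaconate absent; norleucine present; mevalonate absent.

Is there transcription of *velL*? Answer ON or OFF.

OFF

Itaconate is absent, so BexD is active.
Norleucine is present, so TemW is inactive.
ppGpp is present, so QuvG is inactive.
Mevalonate is absent, so FenK is active.
With repressor BexD bound, *velL* is not transcribed.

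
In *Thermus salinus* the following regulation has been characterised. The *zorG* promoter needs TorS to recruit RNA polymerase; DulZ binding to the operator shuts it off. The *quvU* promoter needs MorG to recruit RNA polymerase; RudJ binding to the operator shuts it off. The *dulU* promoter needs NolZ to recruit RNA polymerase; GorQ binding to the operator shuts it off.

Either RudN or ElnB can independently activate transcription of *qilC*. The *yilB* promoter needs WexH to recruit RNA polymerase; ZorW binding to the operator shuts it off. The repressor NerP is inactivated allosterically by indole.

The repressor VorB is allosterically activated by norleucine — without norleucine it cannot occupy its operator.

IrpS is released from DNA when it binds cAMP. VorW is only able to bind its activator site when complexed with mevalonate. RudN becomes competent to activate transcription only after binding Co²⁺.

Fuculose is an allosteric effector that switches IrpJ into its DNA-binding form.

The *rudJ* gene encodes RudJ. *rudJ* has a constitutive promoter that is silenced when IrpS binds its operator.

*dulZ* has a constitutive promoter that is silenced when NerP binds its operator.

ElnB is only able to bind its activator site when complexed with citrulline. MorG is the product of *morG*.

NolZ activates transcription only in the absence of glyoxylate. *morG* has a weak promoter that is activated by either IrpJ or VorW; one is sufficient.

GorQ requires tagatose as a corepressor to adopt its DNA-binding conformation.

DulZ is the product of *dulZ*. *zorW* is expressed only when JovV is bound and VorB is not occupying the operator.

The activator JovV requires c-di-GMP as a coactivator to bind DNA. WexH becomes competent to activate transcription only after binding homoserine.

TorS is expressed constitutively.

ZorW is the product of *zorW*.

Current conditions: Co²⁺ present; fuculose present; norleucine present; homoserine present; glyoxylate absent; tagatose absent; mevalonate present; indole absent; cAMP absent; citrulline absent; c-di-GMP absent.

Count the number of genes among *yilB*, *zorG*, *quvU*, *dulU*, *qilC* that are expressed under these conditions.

c-di-GMP is absent, so JovV is inactive.
Norleucine is present, so VorB is active.
With repressor VorB bound, *zorW* is not transcribed.
So ZorW is not produced.
Homoserine is present, so WexH is active.
No repressor is bound and WexH is active, so *yilB* is transcribed.
→ *yilB* is ON.
Indole is absent, so NerP is active.
With repressor NerP bound, *dulZ* is not transcribed.
So DulZ is not produced.
TorS is produced constitutively and is active.
No repressor is bound and TorS is active, so *zorG* is transcribed.
→ *zorG* is ON.
cAMP is absent, so IrpS is active.
With repressor IrpS bound, *rudJ* is not transcribed.
So RudJ is not produced.
Fuculose is present, so IrpJ is active.
Mevalonate is present, so VorW is active.
Activator IrpJ is present, so *morG* is transcribed.
So MorG is produced and active.
No repressor is bound and MorG is active, so *quvU* is transcribed.
→ *quvU* is ON.
Glyoxylate is absent, so NolZ is active.
Tagatose is absent, so GorQ is inactive.
No repressor is bound and NolZ is active, so *dulU* is transcribed.
→ *dulU* is ON.
Co²⁺ is present, so RudN is active.
Citrulline is absent, so ElnB is inactive.
Activator RudN is present, so *qilC* is transcribed.
→ *qilC* is ON.
5 of the 5 genes are transcribed.

5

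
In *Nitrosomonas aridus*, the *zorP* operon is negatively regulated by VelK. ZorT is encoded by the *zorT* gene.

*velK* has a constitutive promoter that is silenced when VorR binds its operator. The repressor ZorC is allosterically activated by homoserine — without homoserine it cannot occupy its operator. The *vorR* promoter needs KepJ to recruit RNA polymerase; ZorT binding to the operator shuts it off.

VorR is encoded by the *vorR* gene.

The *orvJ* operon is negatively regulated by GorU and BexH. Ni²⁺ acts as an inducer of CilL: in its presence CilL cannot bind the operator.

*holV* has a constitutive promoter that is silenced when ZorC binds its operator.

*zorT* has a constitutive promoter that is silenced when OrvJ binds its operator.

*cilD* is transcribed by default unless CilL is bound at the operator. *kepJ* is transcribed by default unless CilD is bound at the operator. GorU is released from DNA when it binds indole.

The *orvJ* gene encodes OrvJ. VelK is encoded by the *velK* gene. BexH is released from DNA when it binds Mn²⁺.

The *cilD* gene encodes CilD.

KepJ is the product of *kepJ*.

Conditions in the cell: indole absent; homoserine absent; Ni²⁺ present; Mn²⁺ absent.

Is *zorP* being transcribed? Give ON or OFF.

OFF

Indole is absent, so GorU is active.
Mn²⁺ is absent, so BexH is active.
With repressor GorU bound, *orvJ* is not transcribed.
So OrvJ is not produced.
With no repressor bound, *zorT* is transcribed.
So ZorT is produced and active.
Ni²⁺ is present, so CilL is inactive.
With no repressor bound, *cilD* is transcribed.
So CilD is produced and active.
With repressor CilD bound, *kepJ* is not transcribed.
So KepJ is not produced.
With repressor ZorT bound, *vorR* is not transcribed.
So VorR is not produced.
With no repressor bound, *velK* is transcribed.
So VelK is produced and active.
With repressor VelK bound, *zorP* is not transcribed.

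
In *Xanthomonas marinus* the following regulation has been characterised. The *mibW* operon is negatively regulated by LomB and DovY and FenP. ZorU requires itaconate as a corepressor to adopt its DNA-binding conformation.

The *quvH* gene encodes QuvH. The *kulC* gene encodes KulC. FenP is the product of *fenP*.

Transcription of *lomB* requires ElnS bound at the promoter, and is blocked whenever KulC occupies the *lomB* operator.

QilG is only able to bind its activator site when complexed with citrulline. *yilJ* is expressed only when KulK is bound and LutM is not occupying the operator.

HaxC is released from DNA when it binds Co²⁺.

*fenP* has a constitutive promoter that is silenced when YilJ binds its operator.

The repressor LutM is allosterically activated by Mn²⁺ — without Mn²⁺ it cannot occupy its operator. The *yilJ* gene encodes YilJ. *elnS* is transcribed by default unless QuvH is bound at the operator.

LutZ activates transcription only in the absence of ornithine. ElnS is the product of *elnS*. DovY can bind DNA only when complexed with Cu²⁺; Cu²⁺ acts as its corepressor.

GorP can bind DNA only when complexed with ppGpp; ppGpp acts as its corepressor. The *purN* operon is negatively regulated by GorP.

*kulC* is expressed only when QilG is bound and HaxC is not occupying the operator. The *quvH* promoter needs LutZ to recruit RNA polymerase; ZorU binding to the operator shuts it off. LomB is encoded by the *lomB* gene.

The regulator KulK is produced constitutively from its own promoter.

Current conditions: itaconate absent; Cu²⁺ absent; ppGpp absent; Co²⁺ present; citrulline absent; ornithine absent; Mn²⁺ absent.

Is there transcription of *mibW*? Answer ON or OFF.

ON

Citrulline is absent, so QilG is inactive.
Co²⁺ is present, so HaxC is inactive.
Required activator QilG is absent, so *kulC* is not transcribed.
So KulC is not produced.
Ornithine is absent, so LutZ is active.
Itaconate is absent, so ZorU is inactive.
No repressor is bound and LutZ is active, so *quvH* is transcribed.
So QuvH is produced and active.
With repressor QuvH bound, *elnS* is not transcribed.
So ElnS is not produced.
Required activator ElnS is absent, so *lomB* is not transcribed.
So LomB is not produced.
Cu²⁺ is absent, so DovY is inactive.
KulK is produced constitutively and is active.
Mn²⁺ is absent, so LutM is inactive.
No repressor is bound and KulK is active, so *yilJ* is transcribed.
So YilJ is produced and active.
With repressor YilJ bound, *fenP* is not transcribed.
So FenP is not produced.
With no repressor bound, *mibW* is transcribed.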